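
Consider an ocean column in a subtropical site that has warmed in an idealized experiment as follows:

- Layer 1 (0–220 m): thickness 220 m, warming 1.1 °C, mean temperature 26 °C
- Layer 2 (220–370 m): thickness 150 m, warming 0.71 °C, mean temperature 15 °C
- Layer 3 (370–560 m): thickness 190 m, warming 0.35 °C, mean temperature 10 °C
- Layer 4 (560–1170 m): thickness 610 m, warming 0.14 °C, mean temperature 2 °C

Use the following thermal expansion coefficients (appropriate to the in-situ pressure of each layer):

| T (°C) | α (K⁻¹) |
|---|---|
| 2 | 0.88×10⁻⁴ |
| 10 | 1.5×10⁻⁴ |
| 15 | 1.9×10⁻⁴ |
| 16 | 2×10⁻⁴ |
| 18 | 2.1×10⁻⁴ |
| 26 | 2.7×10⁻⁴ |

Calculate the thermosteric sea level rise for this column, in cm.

Layer 1 at 26 °C → α = 2.7×10⁻⁴ K⁻¹
Layer 2 at 15 °C → α = 1.9×10⁻⁴ K⁻¹
Layer 3 at 10 °C → α = 1.5×10⁻⁴ K⁻¹
Layer 4 at 2 °C → α = 0.88×10⁻⁴ K⁻¹
0–220 m: 1.1 × 2.7×10⁻⁴ × 220 = 0.06534 m
0.71 × 150 × 1.9×10⁻⁴ = 0.020235 m
Layer 3: 1.5×10⁻⁴ × 0.35 × 190 = 0.009975 m
Layer 4: 0.14 × 0.88×10⁻⁴ × 610 = 0.0075152 m
Δh = 0.06534 + 0.020235 + 0.009975 + 0.0075152 = 0.1030652 m ≈ 10.3 cm

10.3 cm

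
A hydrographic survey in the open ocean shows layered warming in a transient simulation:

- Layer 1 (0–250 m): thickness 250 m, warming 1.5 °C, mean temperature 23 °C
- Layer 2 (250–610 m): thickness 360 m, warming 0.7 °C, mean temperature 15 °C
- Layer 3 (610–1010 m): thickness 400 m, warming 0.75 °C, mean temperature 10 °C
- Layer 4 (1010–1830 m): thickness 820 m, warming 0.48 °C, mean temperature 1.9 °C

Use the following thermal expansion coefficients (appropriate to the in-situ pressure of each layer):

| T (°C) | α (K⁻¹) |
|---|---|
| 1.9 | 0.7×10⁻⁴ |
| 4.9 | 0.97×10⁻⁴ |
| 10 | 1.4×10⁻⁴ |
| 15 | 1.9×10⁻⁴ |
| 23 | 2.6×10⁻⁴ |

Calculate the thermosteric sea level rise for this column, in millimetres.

Layer 1 at 23 °C → α = 2.6×10⁻⁴ K⁻¹
Layer 2 at 15 °C → α = 1.9×10⁻⁴ K⁻¹
Layer 3 at 10 °C → α = 1.4×10⁻⁴ K⁻¹
Layer 4 at 1.9 °C → α = 0.7×10⁻⁴ K⁻¹
0–250 m: 2.6×10⁻⁴ × 1.5 × 250 = 0.09750 m
0.7 × 360 × 1.9×10⁻⁴ = 0.04788 m
Layer 3: 0.75 × 1.4×10⁻⁴ × 400 = 0.04200 m
Layer 4: 0.48 × 820 × 0.7×10⁻⁴ = 0.027552 m
Δh = 0.09750 + 0.04788 + 0.04200 + 0.027552 = 0.214932 m

Δh ≈ 215 mm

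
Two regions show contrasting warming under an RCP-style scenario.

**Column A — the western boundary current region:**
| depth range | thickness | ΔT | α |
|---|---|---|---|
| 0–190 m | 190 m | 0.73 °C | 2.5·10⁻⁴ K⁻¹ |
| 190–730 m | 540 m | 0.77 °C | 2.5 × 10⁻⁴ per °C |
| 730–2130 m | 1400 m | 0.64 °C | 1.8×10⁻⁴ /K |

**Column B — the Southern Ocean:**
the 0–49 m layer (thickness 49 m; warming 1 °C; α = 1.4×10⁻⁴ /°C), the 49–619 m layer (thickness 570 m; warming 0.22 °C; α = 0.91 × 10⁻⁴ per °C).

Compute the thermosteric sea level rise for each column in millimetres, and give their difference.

A 0–190 m: 2.5×10⁻⁴ × 190 × 0.73 = 0.034675 m
A 2.5×10⁻⁴ × 540 × 0.77 = 0.10395 m
A Layer 3: 1.8×10⁻⁴ × 1400 × 0.64 = 0.16128 m
A total: 0.299905 m
B 1.4×10⁻⁴ × 49 × 1 = 0.00686 m
B 49–619 m: 0.91×10⁻⁴ × 570 × 0.22 = 0.0114114 m
B total: 0.0182714 m
Difference: 0.299905 − 0.0182714 = 0.2816336 m

Δh_A ≈ 300 mm, Δh_B ≈ 18 mm; difference ≈ 280 mm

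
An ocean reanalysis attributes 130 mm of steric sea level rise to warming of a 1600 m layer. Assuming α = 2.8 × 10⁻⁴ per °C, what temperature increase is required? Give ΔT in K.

about 0.290 K

ΔT = Δh/(αH) = 0.13 / (2.8×10⁻⁴ × 1600) ≈ 0.2902 K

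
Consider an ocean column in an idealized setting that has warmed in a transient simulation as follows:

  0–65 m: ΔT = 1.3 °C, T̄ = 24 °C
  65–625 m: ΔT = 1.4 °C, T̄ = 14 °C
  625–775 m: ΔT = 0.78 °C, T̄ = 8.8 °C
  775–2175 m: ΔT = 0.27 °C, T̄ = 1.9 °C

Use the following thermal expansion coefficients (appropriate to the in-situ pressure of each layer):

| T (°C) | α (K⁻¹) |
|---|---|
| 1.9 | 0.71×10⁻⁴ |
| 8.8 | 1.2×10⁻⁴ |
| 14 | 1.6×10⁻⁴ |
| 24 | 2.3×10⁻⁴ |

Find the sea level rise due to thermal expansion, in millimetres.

Δh ≈ 186 mm

Layer 1 at 24 °C → α = 2.3×10⁻⁴ K⁻¹
Layer 2 at 14 °C → α = 1.6×10⁻⁴ K⁻¹
Layer 3 at 8.8 °C → α = 1.2×10⁻⁴ K⁻¹
Layer 4 at 1.9 °C → α = 0.71×10⁻⁴ K⁻¹
65 × 2.3×10⁻⁴ × 1.3 = 0.019435 m
Layer 2: 1.4 × 1.6×10⁻⁴ × 560 = 0.12544 m
Layer 3: 150 × 0.78 × 1.2×10⁻⁴ = 0.01404 m
0.71×10⁻⁴ × 1400 × 0.27 = 0.026838 m
Δh = 0.019435 + 0.12544 + 0.01404 + 0.026838 = 0.185753 m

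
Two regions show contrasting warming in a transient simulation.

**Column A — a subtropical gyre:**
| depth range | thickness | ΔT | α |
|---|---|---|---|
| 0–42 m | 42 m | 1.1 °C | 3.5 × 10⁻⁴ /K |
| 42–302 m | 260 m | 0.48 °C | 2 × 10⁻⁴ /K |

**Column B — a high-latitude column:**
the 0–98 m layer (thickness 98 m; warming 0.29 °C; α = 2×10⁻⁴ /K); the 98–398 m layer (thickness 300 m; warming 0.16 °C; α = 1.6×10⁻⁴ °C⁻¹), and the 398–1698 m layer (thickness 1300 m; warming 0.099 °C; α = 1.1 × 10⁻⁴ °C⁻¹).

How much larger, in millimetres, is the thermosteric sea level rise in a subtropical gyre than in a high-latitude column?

A Layer 1: 3.5×10⁻⁴ × 42 × 1.1 = 0.01617 m
A 260 × 0.48 × 2×10⁻⁴ = 0.02496 m
A total: 0.04113 m
B 0.29 × 2×10⁻⁴ × 98 = 0.005684 m
B Layer 2: 300 × 1.6×10⁻⁴ × 0.16 = 0.00768 m
B 398–1698 m: 1300 × 0.099 × 1.1×10⁻⁴ = 0.014157 m
B total: 0.027521 m
Difference: 0.04113 − 0.027521 = 0.013609 m

14 mm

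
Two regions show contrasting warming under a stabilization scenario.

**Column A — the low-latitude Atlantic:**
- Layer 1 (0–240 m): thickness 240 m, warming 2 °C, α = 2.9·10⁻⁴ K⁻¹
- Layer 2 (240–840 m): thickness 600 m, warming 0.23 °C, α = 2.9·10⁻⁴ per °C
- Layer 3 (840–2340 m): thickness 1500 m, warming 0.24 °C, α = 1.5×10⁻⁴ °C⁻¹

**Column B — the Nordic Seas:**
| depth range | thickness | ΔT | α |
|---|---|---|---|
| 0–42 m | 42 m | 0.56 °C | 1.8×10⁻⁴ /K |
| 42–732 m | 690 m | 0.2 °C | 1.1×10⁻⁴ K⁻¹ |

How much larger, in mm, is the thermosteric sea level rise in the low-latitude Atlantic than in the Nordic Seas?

214 mm

A 2 × 240 × 2.9×10⁻⁴ = 0.13920 m
A 240–840 m: 2.9×10⁻⁴ × 600 × 0.23 = 0.04002 m
A 840–2340 m: 1.5×10⁻⁴ × 1500 × 0.24 = 0.05400 m
A total: 0.23322 m
B 0–42 m: 0.56 × 1.8×10⁻⁴ × 42 = 0.0042336 m
B 42–732 m: 1.1×10⁻⁴ × 0.2 × 690 = 0.01518 m
B total: 0.0194136 m
Difference: 0.23322 − 0.0194136 = 0.2138064 m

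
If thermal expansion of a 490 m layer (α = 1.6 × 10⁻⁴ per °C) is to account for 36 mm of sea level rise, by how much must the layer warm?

0.46 °C

ΔT = Δh/(αH) = 0.036 / (1.6×10⁻⁴ × 490) ≈ 0.4592 °C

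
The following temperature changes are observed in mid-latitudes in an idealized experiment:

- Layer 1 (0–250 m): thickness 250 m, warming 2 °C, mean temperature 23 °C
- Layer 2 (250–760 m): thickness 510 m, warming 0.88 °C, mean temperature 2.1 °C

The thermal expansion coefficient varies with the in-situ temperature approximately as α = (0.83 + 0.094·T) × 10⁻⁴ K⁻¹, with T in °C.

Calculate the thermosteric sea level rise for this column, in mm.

Layer 1: α = (0.83 + 0.094×23)×10⁻⁴ = 2.992×10⁻⁴ K⁻¹
Layer 2: α = (0.83 + 0.094×2.1)×10⁻⁴ = 1.0274×10⁻⁴ K⁻¹
2 × 2.992×10⁻⁴ × 250 = 0.14960 m
Layer 2: 510 × 0.88 × 1.0274×10⁻⁴ = 0.046109712 m
Δh = 0.14960 + 0.046109712 = 0.195709712 m ≈ 200 mm

200 mm of thermosteric rise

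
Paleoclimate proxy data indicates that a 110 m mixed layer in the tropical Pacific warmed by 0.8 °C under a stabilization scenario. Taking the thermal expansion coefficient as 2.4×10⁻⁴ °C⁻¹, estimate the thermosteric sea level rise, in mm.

Δh = αΔT·H = 2.4×10⁻⁴ × 0.8 × 110 = 0.02112 m

about 21.1 mm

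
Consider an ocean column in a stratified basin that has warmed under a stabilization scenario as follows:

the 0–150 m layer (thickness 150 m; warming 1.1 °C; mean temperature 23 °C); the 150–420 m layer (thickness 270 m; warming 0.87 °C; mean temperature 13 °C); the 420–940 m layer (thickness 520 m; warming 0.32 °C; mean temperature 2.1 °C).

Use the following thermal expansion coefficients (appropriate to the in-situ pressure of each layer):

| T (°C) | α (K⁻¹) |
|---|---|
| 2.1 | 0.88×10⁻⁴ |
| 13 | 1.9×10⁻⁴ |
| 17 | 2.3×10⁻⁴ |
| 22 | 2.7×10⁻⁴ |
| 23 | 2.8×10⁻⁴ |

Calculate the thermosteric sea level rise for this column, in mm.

Δh = 105 mm

Layer 1 at 23 °C → α = 2.8×10⁻⁴ K⁻¹
Layer 2 at 13 °C → α = 1.9×10⁻⁴ K⁻¹
Layer 3 at 2.1 °C → α = 0.88×10⁻⁴ K⁻¹
0–150 m: 150 × 1.1 × 2.8×10⁻⁴ = 0.04620 m
150–420 m: 0.87 × 270 × 1.9×10⁻⁴ = 0.044631 m
420–940 m: 0.32 × 0.88×10⁻⁴ × 520 = 0.0146432 m
Δh = 0.04620 + 0.044631 + 0.0146432 = 0.1054742 m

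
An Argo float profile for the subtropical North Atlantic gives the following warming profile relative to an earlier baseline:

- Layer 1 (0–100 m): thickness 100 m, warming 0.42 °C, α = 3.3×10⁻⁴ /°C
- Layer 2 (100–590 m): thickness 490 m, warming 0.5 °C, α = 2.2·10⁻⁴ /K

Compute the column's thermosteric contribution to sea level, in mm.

Δh ≈ 67.8 mm

0–100 m: 0.42 × 100 × 3.3×10⁻⁴ = 0.01386 m
100–590 m: 2.2×10⁻⁴ × 490 × 0.5 = 0.05390 m
Δh = 0.01386 + 0.05390 = 0.06776 m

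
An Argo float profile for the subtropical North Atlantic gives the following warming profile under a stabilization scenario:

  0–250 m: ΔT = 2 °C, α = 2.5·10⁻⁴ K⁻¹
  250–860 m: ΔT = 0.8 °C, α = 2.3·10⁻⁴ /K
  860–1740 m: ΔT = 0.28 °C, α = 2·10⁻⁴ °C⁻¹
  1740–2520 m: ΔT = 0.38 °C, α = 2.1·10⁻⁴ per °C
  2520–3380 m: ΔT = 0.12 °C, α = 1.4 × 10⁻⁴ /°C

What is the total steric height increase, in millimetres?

about 360 mm

0–250 m: 2.5×10⁻⁴ × 2 × 250 = 0.12500 m
Layer 2: 610 × 0.8 × 2.3×10⁻⁴ = 0.11224 m
Layer 3: 2×10⁻⁴ × 880 × 0.28 = 0.04928 m
780 × 2.1×10⁻⁴ × 0.38 = 0.062244 m
1.4×10⁻⁴ × 0.12 × 860 = 0.014448 m
Δh = 0.12500 + 0.11224 + 0.04928 + 0.062244 + 0.014448 = 0.363212 m ≈ 360 mm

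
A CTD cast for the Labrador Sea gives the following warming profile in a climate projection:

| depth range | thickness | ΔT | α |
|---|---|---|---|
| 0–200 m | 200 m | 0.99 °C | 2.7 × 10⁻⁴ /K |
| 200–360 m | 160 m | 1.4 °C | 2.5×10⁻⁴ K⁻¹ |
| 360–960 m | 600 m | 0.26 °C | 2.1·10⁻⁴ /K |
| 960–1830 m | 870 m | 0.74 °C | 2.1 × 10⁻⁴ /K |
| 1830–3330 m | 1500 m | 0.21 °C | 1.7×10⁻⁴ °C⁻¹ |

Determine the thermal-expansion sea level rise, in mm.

Layer 1: 2.7×10⁻⁴ × 200 × 0.99 = 0.05346 m
1.4 × 2.5×10⁻⁴ × 160 = 0.05600 m
0.26 × 600 × 2.1×10⁻⁴ = 0.03276 m
960–1830 m: 870 × 0.74 × 2.1×10⁻⁴ = 0.135198 m
1830–3330 m: 1.7×10⁻⁴ × 0.21 × 1500 = 0.05355 m
Δh = 0.05346 + 0.05600 + 0.03276 + 0.135198 + 0.05355 = 0.330968 m ≈ 330 mm

330 mm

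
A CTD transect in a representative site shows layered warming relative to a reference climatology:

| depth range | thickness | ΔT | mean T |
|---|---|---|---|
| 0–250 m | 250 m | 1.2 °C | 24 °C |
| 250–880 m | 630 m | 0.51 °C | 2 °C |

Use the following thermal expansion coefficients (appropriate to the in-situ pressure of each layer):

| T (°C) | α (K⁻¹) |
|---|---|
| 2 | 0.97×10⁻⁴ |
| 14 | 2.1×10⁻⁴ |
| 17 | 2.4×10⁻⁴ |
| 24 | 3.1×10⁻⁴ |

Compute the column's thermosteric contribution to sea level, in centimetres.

Δh ≈ 12.4 cm

Layer 1 at 24 °C → α = 3.1×10⁻⁴ K⁻¹
Layer 2 at 2 °C → α = 0.97×10⁻⁴ K⁻¹
Layer 1: 3.1×10⁻⁴ × 1.2 × 250 = 0.09300 m
Layer 2: 0.51 × 630 × 0.97×10⁻⁴ = 0.0311661 m
Δh = 0.09300 + 0.0311661 = 0.1241661 m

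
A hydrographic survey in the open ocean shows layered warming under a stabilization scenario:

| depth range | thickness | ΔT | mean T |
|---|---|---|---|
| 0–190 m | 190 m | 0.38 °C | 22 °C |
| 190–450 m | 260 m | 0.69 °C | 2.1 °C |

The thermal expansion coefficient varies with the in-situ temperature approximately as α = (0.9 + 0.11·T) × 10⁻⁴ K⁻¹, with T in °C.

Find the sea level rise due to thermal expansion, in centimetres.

Layer 1: α = (0.9 + 0.11×22)×10⁻⁴ = 3.32×10⁻⁴ K⁻¹
Layer 2: α = (0.9 + 0.11×2.1)×10⁻⁴ = 1.131×10⁻⁴ K⁻¹
Layer 1: 3.32×10⁻⁴ × 190 × 0.38 = 0.0239704 m
Layer 2: 0.69 × 1.131×10⁻⁴ × 260 = 0.02029014 m
Δh = 0.0239704 + 0.02029014 = 0.04426054 m ≈ 4.43 cm

4.43 cm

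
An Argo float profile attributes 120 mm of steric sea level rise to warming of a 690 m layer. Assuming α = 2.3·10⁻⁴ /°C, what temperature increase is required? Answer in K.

ΔT = Δh/(αH) = 0.12 / (2.3×10⁻⁴ × 690) ≈ 0.7561 K

about 0.76 K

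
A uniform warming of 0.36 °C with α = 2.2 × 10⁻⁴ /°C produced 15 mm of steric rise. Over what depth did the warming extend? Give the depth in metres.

H = Δh/(αΔT) = 0.015 / (2.2×10⁻⁴ × 0.36) ≈ 189.4 m

about 189 m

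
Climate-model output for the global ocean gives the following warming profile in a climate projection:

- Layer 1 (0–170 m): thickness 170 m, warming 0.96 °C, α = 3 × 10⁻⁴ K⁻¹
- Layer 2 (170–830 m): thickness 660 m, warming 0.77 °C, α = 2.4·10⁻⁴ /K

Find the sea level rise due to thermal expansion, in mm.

about 171 mm

0–170 m: 3×10⁻⁴ × 0.96 × 170 = 0.04896 m
170–830 m: 0.77 × 660 × 2.4×10⁻⁴ = 0.121968 m
Δh = 0.04896 + 0.121968 = 0.170928 m ≈ 171 mm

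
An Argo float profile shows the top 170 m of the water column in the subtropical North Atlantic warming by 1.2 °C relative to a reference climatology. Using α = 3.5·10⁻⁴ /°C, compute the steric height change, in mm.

71.4 mm

Δh = αΔT·H = 3.5×10⁻⁴ × 1.2 × 170 = 0.07140 m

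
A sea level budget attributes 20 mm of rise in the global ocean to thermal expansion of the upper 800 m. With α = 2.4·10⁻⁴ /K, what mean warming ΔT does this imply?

ΔT = Δh/(αH) = 0.02 / (2.4×10⁻⁴ × 800) ≈ 0.1042 °C

0.104 °C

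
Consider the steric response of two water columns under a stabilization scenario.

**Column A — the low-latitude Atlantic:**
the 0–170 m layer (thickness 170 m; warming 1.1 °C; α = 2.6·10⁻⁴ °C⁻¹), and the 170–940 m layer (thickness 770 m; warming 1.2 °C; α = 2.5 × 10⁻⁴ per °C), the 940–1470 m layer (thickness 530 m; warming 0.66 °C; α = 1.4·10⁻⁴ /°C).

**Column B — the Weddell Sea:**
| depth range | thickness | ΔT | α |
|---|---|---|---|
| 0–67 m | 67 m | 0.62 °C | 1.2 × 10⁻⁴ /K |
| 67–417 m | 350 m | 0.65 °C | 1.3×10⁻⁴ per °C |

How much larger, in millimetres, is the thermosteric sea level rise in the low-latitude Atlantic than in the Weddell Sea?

Δh_A − Δh_B ≈ 294 mm

A 0–170 m: 170 × 1.1 × 2.6×10⁻⁴ = 0.04862 m
A 170–940 m: 770 × 1.2 × 2.5×10⁻⁴ = 0.23100 m
A 530 × 0.66 × 1.4×10⁻⁴ = 0.048972 m
A total: 0.328592 m
B 0–67 m: 0.62 × 1.2×10⁻⁴ × 67 = 0.0049848 m
B Layer 2: 0.65 × 1.3×10⁻⁴ × 350 = 0.029575 m
B total: 0.0345598 m
Difference: 0.328592 − 0.0345598 = 0.2940322 m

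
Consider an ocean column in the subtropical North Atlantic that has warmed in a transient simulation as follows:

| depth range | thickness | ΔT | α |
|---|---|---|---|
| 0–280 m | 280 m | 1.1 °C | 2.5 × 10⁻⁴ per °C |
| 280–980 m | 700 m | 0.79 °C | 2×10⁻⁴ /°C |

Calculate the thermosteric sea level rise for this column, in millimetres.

about 190 mm

280 × 2.5×10⁻⁴ × 1.1 = 0.07700 m
700 × 0.79 × 2×10⁻⁴ = 0.11060 m
Δh = 0.07700 + 0.11060 = 0.18760 m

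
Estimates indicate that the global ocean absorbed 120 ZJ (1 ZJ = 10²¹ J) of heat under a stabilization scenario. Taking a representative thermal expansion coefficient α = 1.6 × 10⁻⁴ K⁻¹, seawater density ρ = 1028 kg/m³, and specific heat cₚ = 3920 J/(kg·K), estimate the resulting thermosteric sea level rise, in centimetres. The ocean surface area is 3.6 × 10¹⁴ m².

Δh ≈ 1.3 cm

Per unit area: Q = 120×10²¹ / (3.6×10¹⁴) ≈ 3.333×10⁸ J/m²
Δh = αQ/(ρcₚ) = 1.6×10⁻⁴ × 3.333×10⁸ / (1028 × 3920) ≈ 0.013234 m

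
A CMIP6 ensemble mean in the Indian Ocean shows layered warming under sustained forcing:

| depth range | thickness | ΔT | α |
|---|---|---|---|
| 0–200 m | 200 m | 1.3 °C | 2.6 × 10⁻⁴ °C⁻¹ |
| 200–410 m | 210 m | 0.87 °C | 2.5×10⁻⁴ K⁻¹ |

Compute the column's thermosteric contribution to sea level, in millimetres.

Layer 1: 2.6×10⁻⁴ × 200 × 1.3 = 0.06760 m
Layer 2: 2.5×10⁻⁴ × 210 × 0.87 = 0.045675 m
Δh = 0.06760 + 0.045675 = 0.113275 m ≈ 113 mm

113 mm of thermosteric rise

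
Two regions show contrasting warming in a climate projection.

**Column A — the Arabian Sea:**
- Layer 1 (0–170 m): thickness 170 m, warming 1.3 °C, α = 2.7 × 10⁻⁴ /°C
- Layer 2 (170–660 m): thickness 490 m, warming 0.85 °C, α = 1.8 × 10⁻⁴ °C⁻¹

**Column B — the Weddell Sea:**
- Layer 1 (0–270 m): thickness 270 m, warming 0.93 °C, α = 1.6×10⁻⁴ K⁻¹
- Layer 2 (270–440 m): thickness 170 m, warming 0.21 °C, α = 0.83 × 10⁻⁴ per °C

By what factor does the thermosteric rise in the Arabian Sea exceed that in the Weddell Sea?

A 0–170 m: 2.7×10⁻⁴ × 1.3 × 170 = 0.05967 m
A Layer 2: 490 × 1.8×10⁻⁴ × 0.85 = 0.07497 m
A total: 0.13464 m
B 0–270 m: 1.6×10⁻⁴ × 270 × 0.93 = 0.040176 m
B 270–440 m: 170 × 0.83×10⁻⁴ × 0.21 = 0.0029631 m
B total: 0.0431391 m
Ratio: 0.13464 / 0.0431391 ≈ 3.121

a factor of 3.1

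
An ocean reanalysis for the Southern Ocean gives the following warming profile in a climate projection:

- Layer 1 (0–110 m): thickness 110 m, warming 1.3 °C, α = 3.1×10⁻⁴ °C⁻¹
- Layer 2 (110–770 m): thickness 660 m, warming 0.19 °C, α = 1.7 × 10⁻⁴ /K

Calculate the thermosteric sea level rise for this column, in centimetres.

1.3 × 110 × 3.1×10⁻⁴ = 0.04433 m
Layer 2: 1.7×10⁻⁴ × 0.19 × 660 = 0.021318 m
Δh = 0.04433 + 0.021318 = 0.065648 m ≈ 6.6 cm

6.6 cm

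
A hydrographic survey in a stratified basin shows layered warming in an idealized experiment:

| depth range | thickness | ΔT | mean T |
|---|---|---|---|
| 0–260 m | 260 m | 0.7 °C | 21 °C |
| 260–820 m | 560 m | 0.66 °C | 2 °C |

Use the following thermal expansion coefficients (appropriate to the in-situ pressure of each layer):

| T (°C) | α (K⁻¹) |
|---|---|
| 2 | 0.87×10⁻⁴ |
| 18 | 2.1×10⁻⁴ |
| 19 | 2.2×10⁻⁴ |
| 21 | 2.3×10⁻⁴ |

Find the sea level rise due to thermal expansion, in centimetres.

about 7.40 cm

Layer 1 at 21 °C → α = 2.3×10⁻⁴ K⁻¹
Layer 2 at 2 °C → α = 0.87×10⁻⁴ K⁻¹
0–260 m: 2.3×10⁻⁴ × 0.7 × 260 = 0.04186 m
260–820 m: 0.66 × 0.87×10⁻⁴ × 560 = 0.0321552 m
Δh = 0.04186 + 0.0321552 = 0.0740152 m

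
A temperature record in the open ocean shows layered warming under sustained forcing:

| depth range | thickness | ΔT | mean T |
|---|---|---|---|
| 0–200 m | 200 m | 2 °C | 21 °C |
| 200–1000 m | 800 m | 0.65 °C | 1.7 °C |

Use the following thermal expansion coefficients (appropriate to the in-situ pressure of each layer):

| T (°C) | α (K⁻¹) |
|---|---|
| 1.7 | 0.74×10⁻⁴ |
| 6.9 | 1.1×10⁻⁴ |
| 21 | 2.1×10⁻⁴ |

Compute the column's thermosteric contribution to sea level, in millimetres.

122 mm

Layer 1 at 21 °C → α = 2.1×10⁻⁴ K⁻¹
Layer 2 at 1.7 °C → α = 0.74×10⁻⁴ K⁻¹
2 × 200 × 2.1×10⁻⁴ = 0.08400 m
0.65 × 0.74×10⁻⁴ × 800 = 0.03848 m
Δh = 0.08400 + 0.03848 = 0.12248 m ≈ 122 mm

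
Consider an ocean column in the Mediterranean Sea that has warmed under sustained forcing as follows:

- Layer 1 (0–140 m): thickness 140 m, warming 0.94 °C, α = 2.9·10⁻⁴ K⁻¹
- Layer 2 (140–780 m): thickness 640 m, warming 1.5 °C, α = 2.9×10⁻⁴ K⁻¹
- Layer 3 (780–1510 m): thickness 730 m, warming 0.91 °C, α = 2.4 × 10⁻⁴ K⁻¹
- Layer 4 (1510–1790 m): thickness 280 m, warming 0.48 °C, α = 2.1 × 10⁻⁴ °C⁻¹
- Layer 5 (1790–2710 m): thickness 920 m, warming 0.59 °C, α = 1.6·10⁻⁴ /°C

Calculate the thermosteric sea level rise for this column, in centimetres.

0.94 × 2.9×10⁻⁴ × 140 = 0.038164 m
1.5 × 640 × 2.9×10⁻⁴ = 0.27840 m
780–1510 m: 2.4×10⁻⁴ × 730 × 0.91 = 0.159432 m
1510–1790 m: 2.1×10⁻⁴ × 280 × 0.48 = 0.028224 m
Layer 5: 1.6×10⁻⁴ × 920 × 0.59 = 0.086848 m
Δh = 0.038164 + 0.27840 + 0.159432 + 0.028224 + 0.086848 = 0.591068 m

about 59.1 cm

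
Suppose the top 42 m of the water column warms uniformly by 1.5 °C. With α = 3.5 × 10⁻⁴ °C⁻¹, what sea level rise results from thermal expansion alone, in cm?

2.21 cm

Δh = αΔT·H = 3.5×10⁻⁴ × 1.5 × 42 = 0.02205 m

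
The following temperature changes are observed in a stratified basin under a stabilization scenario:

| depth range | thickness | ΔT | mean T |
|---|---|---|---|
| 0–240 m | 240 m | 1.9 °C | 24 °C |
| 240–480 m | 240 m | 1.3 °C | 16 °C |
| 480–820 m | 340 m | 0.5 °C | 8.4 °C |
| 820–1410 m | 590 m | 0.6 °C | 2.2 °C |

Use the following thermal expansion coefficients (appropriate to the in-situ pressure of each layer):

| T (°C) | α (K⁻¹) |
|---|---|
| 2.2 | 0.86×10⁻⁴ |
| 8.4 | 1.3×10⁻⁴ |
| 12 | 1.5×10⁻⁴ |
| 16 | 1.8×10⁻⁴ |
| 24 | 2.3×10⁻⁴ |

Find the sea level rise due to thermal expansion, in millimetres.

Δh ≈ 214 mm

Layer 1 at 24 °C → α = 2.3×10⁻⁴ K⁻¹
Layer 2 at 16 °C → α = 1.8×10⁻⁴ K⁻¹
Layer 3 at 8.4 °C → α = 1.3×10⁻⁴ K⁻¹
Layer 4 at 2.2 °C → α = 0.86×10⁻⁴ K⁻¹
0–240 m: 2.3×10⁻⁴ × 1.9 × 240 = 0.10488 m
Layer 2: 1.3 × 240 × 1.8×10⁻⁴ = 0.05616 m
Layer 3: 340 × 1.3×10⁻⁴ × 0.5 = 0.02210 m
0.86×10⁻⁴ × 0.6 × 590 = 0.030444 m
Δh = 0.10488 + 0.05616 + 0.02210 + 0.030444 = 0.213584 m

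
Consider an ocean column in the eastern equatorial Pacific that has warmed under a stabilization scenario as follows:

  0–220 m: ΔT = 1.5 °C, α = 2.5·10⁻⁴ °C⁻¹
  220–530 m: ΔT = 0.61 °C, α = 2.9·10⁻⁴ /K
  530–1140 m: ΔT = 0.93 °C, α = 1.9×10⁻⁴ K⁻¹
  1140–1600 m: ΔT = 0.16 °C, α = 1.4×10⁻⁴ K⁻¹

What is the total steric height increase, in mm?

about 255 mm

0–220 m: 1.5 × 220 × 2.5×10⁻⁴ = 0.08250 m
Layer 2: 2.9×10⁻⁴ × 310 × 0.61 = 0.054839 m
530–1140 m: 0.93 × 610 × 1.9×10⁻⁴ = 0.107787 m
1.4×10⁻⁴ × 460 × 0.16 = 0.010304 m
Δh = 0.08250 + 0.054839 + 0.107787 + 0.010304 = 0.25543 m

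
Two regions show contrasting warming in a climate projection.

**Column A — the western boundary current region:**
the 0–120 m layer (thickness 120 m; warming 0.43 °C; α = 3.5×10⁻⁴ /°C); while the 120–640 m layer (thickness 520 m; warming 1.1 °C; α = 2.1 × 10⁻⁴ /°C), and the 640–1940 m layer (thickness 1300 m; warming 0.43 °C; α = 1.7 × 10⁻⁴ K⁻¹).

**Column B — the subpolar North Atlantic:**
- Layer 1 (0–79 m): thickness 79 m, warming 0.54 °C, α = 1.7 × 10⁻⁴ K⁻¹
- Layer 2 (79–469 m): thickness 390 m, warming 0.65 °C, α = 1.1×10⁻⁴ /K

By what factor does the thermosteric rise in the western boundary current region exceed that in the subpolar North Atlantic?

A 3.5×10⁻⁴ × 0.43 × 120 = 0.01806 m
A Layer 2: 2.1×10⁻⁴ × 520 × 1.1 = 0.12012 m
A 640–1940 m: 1300 × 1.7×10⁻⁴ × 0.43 = 0.09503 m
A total: 0.23321 m
B 79 × 1.7×10⁻⁴ × 0.54 = 0.0072522 m
B Layer 2: 390 × 1.1×10⁻⁴ × 0.65 = 0.027885 m
B total: 0.0351372 m
Ratio: 0.23321 / 0.0351372 ≈ 6.637

6.64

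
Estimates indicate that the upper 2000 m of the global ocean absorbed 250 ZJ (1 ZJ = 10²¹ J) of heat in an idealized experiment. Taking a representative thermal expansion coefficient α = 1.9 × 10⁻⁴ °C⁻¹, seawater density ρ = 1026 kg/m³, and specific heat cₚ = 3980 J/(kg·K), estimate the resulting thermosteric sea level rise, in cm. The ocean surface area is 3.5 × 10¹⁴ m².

3.32 cm

Per unit area: Q = 250×10²¹ / (3.5×10¹⁴) ≈ 7.143×10⁸ J/m²
Δh = αQ/(ρcₚ) = 1.9×10⁻⁴ × 7.143×10⁸ / (1026 × 3980) ≈ 0.033236 m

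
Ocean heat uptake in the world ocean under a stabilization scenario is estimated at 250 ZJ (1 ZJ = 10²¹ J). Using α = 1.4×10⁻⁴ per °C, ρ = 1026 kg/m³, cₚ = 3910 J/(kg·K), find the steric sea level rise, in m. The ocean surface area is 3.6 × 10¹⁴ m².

0.0242 m of thermosteric rise

Per unit area: Q = 250×10²¹ / (3.6×10¹⁴) ≈ 6.944×10⁸ J/m²
Δh = αQ/(ρcₚ) = 1.4×10⁻⁴ × 6.944×10⁸ / (1026 × 3910) ≈ 0.024233 m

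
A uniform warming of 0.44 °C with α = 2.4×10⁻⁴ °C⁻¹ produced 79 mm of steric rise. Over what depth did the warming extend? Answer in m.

H = Δh/(αΔT) = 0.079 / (2.4×10⁻⁴ × 0.44) ≈ 748.1 m

748 m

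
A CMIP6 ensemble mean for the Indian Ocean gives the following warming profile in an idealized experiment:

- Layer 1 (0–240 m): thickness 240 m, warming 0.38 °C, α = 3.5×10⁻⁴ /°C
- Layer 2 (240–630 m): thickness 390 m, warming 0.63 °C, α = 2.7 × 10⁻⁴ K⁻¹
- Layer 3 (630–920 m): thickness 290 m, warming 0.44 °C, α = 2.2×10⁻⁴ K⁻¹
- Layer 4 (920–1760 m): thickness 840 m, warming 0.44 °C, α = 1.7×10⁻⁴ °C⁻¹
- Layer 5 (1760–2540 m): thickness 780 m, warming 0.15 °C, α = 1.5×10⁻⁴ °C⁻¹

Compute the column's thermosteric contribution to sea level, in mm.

about 210 mm

0–240 m: 3.5×10⁻⁴ × 0.38 × 240 = 0.03192 m
390 × 0.63 × 2.7×10⁻⁴ = 0.066339 m
2.2×10⁻⁴ × 290 × 0.44 = 0.028072 m
Layer 4: 840 × 1.7×10⁻⁴ × 0.44 = 0.062832 m
1760–2540 m: 0.15 × 1.5×10⁻⁴ × 780 = 0.01755 m
Δh = 0.03192 + 0.066339 + 0.028072 + 0.062832 + 0.01755 = 0.206713 m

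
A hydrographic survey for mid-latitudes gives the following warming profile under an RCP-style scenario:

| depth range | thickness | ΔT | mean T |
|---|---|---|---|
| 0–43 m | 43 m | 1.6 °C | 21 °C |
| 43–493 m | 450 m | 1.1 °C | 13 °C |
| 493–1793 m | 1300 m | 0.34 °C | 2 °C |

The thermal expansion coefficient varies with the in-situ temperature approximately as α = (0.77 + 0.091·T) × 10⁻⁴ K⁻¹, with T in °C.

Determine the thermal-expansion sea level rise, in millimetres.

about 160 mm

Layer 1: α = (0.77 + 0.091×21)×10⁻⁴ = 2.681×10⁻⁴ K⁻¹
Layer 2: α = (0.77 + 0.091×13)×10⁻⁴ = 1.953×10⁻⁴ K⁻¹
Layer 3: α = (0.77 + 0.091×2)×10⁻⁴ = 0.952×10⁻⁴ K⁻¹
1.6 × 43 × 2.681×10⁻⁴ = 0.01844528 m
43–493 m: 1.953×10⁻⁴ × 450 × 1.1 = 0.0966735 m
0.34 × 0.952×10⁻⁴ × 1300 = 0.0420784 m
Δh = 0.01844528 + 0.0966735 + 0.0420784 = 0.15719718 m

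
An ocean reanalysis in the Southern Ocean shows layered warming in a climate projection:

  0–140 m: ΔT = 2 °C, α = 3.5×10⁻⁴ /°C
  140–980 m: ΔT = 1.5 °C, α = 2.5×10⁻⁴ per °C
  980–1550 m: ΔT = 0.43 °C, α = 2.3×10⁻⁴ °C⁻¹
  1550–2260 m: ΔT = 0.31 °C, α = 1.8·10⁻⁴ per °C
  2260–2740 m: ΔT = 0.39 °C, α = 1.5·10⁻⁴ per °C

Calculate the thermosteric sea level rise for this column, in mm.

Δh ≈ 537 mm

2 × 140 × 3.5×10⁻⁴ = 0.09800 m
1.5 × 840 × 2.5×10⁻⁴ = 0.31500 m
0.43 × 570 × 2.3×10⁻⁴ = 0.056373 m
Layer 4: 1.8×10⁻⁴ × 0.31 × 710 = 0.039618 m
1.5×10⁻⁴ × 0.39 × 480 = 0.02808 m
Δh = 0.09800 + 0.31500 + 0.056373 + 0.039618 + 0.02808 = 0.537071 m ≈ 537 mm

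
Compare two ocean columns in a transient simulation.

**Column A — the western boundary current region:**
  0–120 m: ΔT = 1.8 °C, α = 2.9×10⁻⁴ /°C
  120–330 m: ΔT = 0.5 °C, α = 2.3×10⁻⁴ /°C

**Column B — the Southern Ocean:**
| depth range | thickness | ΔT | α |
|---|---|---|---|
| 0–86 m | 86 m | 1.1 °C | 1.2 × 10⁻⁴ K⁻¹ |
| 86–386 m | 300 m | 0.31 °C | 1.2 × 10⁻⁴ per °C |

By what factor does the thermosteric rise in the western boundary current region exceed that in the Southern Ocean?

A 0–120 m: 1.8 × 120 × 2.9×10⁻⁴ = 0.06264 m
A 210 × 2.3×10⁻⁴ × 0.5 = 0.02415 m
A total: 0.08679 m
B Layer 1: 1.2×10⁻⁴ × 86 × 1.1 = 0.011352 m
B Layer 2: 0.31 × 1.2×10⁻⁴ × 300 = 0.01116 m
B total: 0.022512 m
Ratio: 0.08679 / 0.022512 ≈ 3.855

a factor of 3.9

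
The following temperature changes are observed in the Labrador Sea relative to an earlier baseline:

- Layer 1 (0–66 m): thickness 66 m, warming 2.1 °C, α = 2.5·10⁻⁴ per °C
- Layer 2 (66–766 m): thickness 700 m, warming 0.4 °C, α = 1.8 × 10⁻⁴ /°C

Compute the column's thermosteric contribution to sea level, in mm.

85.1 mm of thermosteric rise

0–66 m: 66 × 2.1 × 2.5×10⁻⁴ = 0.03465 m
66–766 m: 1.8×10⁻⁴ × 700 × 0.4 = 0.05040 m
Δh = 0.03465 + 0.05040 = 0.08505 m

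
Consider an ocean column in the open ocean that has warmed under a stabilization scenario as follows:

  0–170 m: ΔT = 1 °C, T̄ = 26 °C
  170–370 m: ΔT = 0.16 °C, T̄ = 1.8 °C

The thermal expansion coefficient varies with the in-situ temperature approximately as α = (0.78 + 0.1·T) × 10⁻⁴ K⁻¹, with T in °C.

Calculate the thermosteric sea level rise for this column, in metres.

Δh ≈ 0.0605 m

Layer 1: α = (0.78 + 0.1×26)×10⁻⁴ = 3.38×10⁻⁴ K⁻¹
Layer 2: α = (0.78 + 0.1×1.8)×10⁻⁴ = 0.96×10⁻⁴ K⁻¹
170 × 1 × 3.38×10⁻⁴ = 0.05746 m
Layer 2: 0.96×10⁻⁴ × 0.16 × 200 = 0.003072 m
Δh = 0.05746 + 0.003072 = 0.060532 m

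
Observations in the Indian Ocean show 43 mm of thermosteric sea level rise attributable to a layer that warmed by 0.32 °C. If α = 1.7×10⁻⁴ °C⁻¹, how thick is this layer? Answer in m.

H ≈ 790 m

H = Δh/(αΔT) = 0.043 / (1.7×10⁻⁴ × 0.32) ≈ 790.4 m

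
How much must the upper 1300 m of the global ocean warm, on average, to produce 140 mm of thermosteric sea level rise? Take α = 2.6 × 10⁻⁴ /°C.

ΔT = Δh/(αH) = 0.14 / (2.6×10⁻⁴ × 1300) ≈ 0.4142 K

about 0.414 K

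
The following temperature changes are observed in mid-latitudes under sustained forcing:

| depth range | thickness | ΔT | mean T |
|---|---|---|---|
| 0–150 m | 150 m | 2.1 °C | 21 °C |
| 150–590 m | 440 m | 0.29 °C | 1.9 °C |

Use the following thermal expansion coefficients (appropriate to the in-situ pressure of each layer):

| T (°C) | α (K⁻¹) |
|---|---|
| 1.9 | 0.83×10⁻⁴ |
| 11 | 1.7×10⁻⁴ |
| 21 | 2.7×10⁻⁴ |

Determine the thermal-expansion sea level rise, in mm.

about 95.6 mm

Layer 1 at 21 °C → α = 2.7×10⁻⁴ K⁻¹
Layer 2 at 1.9 °C → α = 0.83×10⁻⁴ K⁻¹
Layer 1: 2.1 × 150 × 2.7×10⁻⁴ = 0.08505 m
150–590 m: 440 × 0.29 × 0.83×10⁻⁴ = 0.0105908 m
Δh = 0.08505 + 0.0105908 = 0.0956408 m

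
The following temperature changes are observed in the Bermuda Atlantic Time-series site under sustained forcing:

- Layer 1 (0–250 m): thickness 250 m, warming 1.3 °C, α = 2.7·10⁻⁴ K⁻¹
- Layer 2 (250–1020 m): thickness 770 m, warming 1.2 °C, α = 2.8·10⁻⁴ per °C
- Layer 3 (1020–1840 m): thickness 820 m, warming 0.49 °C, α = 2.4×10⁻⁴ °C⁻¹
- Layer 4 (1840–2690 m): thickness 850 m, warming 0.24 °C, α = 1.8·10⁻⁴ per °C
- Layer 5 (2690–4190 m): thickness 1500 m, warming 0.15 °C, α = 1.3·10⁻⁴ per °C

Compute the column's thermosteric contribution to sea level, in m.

0.509 m

2.7×10⁻⁴ × 1.3 × 250 = 0.08775 m
Layer 2: 1.2 × 2.8×10⁻⁴ × 770 = 0.25872 m
2.4×10⁻⁴ × 820 × 0.49 = 0.096432 m
850 × 1.8×10⁻⁴ × 0.24 = 0.03672 m
1.3×10⁻⁴ × 0.15 × 1500 = 0.02925 m
Δh = 0.08775 + 0.25872 + 0.096432 + 0.03672 + 0.02925 = 0.508872 m ≈ 0.509 m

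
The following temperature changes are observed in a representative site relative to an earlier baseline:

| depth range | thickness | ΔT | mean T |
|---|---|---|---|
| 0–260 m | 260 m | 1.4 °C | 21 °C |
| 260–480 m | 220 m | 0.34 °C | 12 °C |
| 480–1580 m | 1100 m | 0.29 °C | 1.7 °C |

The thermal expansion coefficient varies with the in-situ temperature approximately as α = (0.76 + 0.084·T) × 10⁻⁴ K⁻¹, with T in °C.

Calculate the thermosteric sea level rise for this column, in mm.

Layer 1: α = (0.76 + 0.084×21)×10⁻⁴ = 2.524×10⁻⁴ K⁻¹
Layer 2: α = (0.76 + 0.084×12)×10⁻⁴ = 1.768×10⁻⁴ K⁻¹
Layer 3: α = (0.76 + 0.084×1.7)×10⁻⁴ = 0.9028×10⁻⁴ K⁻¹
0–260 m: 2.524×10⁻⁴ × 1.4 × 260 = 0.0918736 m
260–480 m: 1.768×10⁻⁴ × 220 × 0.34 = 0.01322464 m
1100 × 0.9028×10⁻⁴ × 0.29 = 0.02879932 m
Δh = 0.0918736 + 0.01322464 + 0.02879932 = 0.13389756 m

about 130 mm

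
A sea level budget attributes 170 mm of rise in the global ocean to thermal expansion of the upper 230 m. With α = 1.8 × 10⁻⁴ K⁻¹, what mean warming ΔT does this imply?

about 4.1 K

ΔT = Δh/(αH) = 0.17 / (1.8×10⁻⁴ × 230) ≈ 4.106 K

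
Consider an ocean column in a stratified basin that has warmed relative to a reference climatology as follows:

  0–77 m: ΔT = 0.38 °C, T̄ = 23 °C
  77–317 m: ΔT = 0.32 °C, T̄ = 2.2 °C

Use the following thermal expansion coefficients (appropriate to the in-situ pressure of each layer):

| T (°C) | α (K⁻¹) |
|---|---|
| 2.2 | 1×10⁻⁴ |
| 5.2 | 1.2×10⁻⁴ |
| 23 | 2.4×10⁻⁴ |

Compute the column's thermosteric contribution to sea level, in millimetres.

14.7 mm of thermosteric rise

Layer 1 at 23 °C → α = 2.4×10⁻⁴ K⁻¹
Layer 2 at 2.2 °C → α = 1×10⁻⁴ K⁻¹
0–77 m: 2.4×10⁻⁴ × 77 × 0.38 = 0.0070224 m
77–317 m: 1×10⁻⁴ × 0.32 × 240 = 0.00768 m
Δh = 0.0070224 + 0.00768 = 0.0147024 m ≈ 14.7 mm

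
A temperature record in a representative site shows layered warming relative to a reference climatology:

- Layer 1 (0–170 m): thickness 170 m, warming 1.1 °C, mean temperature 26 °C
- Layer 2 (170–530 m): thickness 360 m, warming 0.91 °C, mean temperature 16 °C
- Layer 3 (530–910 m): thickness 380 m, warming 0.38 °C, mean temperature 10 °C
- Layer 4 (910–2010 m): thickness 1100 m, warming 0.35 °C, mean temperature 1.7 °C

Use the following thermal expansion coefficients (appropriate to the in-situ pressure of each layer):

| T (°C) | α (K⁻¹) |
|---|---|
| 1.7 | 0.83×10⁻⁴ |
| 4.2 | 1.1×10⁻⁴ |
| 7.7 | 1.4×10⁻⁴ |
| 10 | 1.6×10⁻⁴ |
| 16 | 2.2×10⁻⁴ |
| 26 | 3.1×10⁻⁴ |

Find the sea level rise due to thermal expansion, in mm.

Layer 1 at 26 °C → α = 3.1×10⁻⁴ K⁻¹
Layer 2 at 16 °C → α = 2.2×10⁻⁴ K⁻¹
Layer 3 at 10 °C → α = 1.6×10⁻⁴ K⁻¹
Layer 4 at 1.7 °C → α = 0.83×10⁻⁴ K⁻¹
3.1×10⁻⁴ × 170 × 1.1 = 0.05797 m
170–530 m: 360 × 0.91 × 2.2×10⁻⁴ = 0.072072 m
Layer 3: 1.6×10⁻⁴ × 380 × 0.38 = 0.023104 m
910–2010 m: 1100 × 0.83×10⁻⁴ × 0.35 = 0.031955 m
Δh = 0.05797 + 0.072072 + 0.023104 + 0.031955 = 0.185101 m ≈ 185 mm

185 mm of thermosteric rise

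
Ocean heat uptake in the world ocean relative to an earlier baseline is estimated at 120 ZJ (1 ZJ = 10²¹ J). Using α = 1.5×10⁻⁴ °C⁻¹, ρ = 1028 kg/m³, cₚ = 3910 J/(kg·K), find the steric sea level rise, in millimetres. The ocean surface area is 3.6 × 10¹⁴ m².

about 12 mm

Per unit area: Q = 120×10²¹ / (3.6×10¹⁴) ≈ 3.333×10⁸ J/m²
Δh = αQ/(ρcₚ) = 1.5×10⁻⁴ × 3.333×10⁸ / (1028 × 3910) ≈ 0.012438 m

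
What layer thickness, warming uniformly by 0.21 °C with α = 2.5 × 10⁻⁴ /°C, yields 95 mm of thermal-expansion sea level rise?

1810 m

H = Δh/(αΔT) = 0.095 / (2.5×10⁻⁴ × 0.21) ≈ 1810 m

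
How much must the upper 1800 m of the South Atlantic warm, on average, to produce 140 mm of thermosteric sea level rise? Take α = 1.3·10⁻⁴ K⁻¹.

ΔT ≈ 0.60 °C

ΔT = Δh/(αH) = 0.14 / (1.3×10⁻⁴ × 1800) ≈ 0.5983 °C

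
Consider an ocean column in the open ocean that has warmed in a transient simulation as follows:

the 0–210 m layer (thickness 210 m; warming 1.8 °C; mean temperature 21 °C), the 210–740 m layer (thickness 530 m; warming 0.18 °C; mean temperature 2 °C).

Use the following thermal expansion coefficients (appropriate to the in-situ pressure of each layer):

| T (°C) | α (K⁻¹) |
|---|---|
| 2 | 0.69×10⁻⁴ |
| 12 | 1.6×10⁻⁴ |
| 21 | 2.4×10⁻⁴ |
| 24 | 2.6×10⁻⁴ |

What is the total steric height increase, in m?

Layer 1 at 21 °C → α = 2.4×10⁻⁴ K⁻¹
Layer 2 at 2 °C → α = 0.69×10⁻⁴ K⁻¹
Layer 1: 210 × 2.4×10⁻⁴ × 1.8 = 0.09072 m
Layer 2: 0.69×10⁻⁴ × 530 × 0.18 = 0.0065826 m
Δh = 0.09072 + 0.0065826 = 0.0973026 m ≈ 0.0973 m

0.0973 m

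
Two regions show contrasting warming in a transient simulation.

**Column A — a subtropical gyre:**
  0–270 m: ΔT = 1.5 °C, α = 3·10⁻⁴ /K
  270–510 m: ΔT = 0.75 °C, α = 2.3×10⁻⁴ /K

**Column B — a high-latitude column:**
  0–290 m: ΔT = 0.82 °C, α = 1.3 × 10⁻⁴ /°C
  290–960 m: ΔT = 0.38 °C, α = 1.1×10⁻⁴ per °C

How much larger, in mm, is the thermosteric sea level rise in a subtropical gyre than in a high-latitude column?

A 270 × 3×10⁻⁴ × 1.5 = 0.12150 m
A 240 × 0.75 × 2.3×10⁻⁴ = 0.04140 m
A total: 0.16290 m
B 290 × 1.3×10⁻⁴ × 0.82 = 0.030914 m
B 290–960 m: 0.38 × 670 × 1.1×10⁻⁴ = 0.028006 m
B total: 0.05892 m
Difference: 0.16290 − 0.05892 = 0.10398 m

100 mm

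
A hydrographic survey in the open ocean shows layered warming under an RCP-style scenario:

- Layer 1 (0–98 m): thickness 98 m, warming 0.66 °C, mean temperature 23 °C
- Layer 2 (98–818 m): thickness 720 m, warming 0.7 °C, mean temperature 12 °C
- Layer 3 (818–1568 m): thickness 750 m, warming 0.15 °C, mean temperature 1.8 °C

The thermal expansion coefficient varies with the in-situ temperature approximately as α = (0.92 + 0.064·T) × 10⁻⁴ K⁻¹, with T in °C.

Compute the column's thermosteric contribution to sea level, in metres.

Layer 1: α = (0.92 + 0.064×23)×10⁻⁴ = 2.392×10⁻⁴ K⁻¹
Layer 2: α = (0.92 + 0.064×12)×10⁻⁴ = 1.688×10⁻⁴ K⁻¹
Layer 3: α = (0.92 + 0.064×1.8)×10⁻⁴ = 1.0352×10⁻⁴ K⁻¹
Layer 1: 2.392×10⁻⁴ × 0.66 × 98 = 0.015471456 m
Layer 2: 720 × 1.688×10⁻⁴ × 0.7 = 0.0850752 m
Layer 3: 1.0352×10⁻⁴ × 0.15 × 750 = 0.011646 m
Δh = 0.015471456 + 0.0850752 + 0.011646 = 0.112192656 m ≈ 0.112 m

0.112 m of thermosteric rise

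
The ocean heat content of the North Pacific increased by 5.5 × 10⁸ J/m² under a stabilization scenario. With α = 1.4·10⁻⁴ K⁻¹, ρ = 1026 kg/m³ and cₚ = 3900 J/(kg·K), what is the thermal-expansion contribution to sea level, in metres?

Δh = αQ/(ρcₚ) = 1.4×10⁻⁴ × 5.5×10⁸ / (1026 × 3900) ≈ 0.019243 m

0.019 m of thermosteric rise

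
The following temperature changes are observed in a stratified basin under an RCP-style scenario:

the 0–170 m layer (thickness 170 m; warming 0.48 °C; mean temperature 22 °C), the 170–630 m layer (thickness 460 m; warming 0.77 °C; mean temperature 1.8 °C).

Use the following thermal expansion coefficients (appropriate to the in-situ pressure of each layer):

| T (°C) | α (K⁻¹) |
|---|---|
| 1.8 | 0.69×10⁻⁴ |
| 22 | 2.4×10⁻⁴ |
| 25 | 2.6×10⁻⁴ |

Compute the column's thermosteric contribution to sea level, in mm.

44 mm

Layer 1 at 22 °C → α = 2.4×10⁻⁴ K⁻¹
Layer 2 at 1.8 °C → α = 0.69×10⁻⁴ K⁻¹
0.48 × 2.4×10⁻⁴ × 170 = 0.019584 m
0.69×10⁻⁴ × 0.77 × 460 = 0.0244398 m
Δh = 0.019584 + 0.0244398 = 0.0440238 m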